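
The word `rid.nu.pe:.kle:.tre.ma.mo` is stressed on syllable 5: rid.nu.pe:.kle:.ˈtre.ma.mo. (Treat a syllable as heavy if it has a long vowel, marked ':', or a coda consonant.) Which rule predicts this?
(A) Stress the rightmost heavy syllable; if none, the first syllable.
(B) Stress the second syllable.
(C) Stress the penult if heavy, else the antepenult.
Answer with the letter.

C

Rule A → syllable 4 (observed: 5).
Rule B → syllable 2 (observed: 5).
Rule C → syllable 5 ✓.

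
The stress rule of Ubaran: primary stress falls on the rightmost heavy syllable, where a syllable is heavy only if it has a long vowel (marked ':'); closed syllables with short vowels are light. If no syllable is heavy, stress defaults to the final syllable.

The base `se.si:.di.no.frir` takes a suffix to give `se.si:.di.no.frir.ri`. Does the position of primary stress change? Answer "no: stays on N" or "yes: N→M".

no: stays on 2

Base `se.si:.di.no.frir` (5 syllables):
  Weights: 1 se L, 2 si: H, 3 di L, 4 no L, 5 frir L.
  Heavy syllables in the domain: 2. The rightmost is syllable 2 (si:).
  → primary stress on syllable 2.
Suffixed `se.si:.di.no.frir.ri` (6 syllables):
  Weights: 1 se L, 2 si: H, 3 di L, 4 no L, 5 frir L, 6 ri L.
  Heavy syllables in the domain: 2. The rightmost is syllable 2 (si:).
  → primary stress on syllable 2.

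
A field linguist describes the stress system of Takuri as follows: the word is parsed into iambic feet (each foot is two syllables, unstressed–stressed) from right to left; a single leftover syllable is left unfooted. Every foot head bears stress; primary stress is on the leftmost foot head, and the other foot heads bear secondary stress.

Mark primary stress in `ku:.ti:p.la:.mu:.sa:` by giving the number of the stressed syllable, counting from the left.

3

Parse right to left into iambic (σˈσ) feet: ku: (ti:p.ˈla:) (mu:.ˈsa:). Syllable 1 is left unfooted.
Foot heads (stressed positions): 3, 5.
End Rule Leftmost: primary stress on the leftmost head = syllable 3.
Primary stress: syllable 3 → ku:.ti:p.ˈla:.mu:.sa:.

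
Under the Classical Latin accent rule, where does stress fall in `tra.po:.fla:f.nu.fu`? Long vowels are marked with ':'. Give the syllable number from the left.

3

Classical Latin: stress the penult if heavy (long vowel or closed), else the antepenult.
Weights: 3 fla:f H, 4 nu L, 5 fu L.
The penult (syllable 4, nu) is light, so stress falls on the antepenult (syllable 3, fla:f).
Stress on syllable 3: tra.po:.ˈfla:f.nu.fu.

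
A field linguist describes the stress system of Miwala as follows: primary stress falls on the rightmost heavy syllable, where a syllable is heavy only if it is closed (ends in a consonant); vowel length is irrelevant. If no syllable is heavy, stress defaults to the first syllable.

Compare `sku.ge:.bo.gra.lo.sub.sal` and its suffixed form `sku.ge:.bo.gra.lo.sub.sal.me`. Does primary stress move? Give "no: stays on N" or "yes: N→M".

Base `sku.ge:.bo.gra.lo.sub.sal` (7 syllables):
  Weights: 1 sku L, 2 ge: L, 3 bo L, 4 gra L, 5 lo L, 6 sub H, 7 sal H.
  Heavy syllables in the domain: 6, 7. The rightmost is syllable 7 (sal).
  → primary stress on syllable 7.
Suffixed `sku.ge:.bo.gra.lo.sub.sal.me` (8 syllables):
  Weights: 1 sku L, 2 ge: L, 3 bo L, 4 gra L, 5 lo L, 6 sub H, 7 sal H, 8 me L.
  Heavy syllables in the domain: 6, 7. The rightmost is syllable 7 (sal).
  → primary stress on syllable 7.

no: stays on 7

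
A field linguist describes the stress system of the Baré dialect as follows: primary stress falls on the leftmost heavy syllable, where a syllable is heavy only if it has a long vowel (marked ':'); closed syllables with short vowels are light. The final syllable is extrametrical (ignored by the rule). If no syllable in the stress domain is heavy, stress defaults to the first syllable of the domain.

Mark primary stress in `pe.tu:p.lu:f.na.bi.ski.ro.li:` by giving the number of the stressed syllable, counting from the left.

The final syllable (8, li:) is extrametrical; the stress domain is syllables 1–7.
Weights: 1 pe L, 2 tu:p H, 3 lu:f H, 4 na L, 5 bi L, 6 ski L, 7 ro L.
Heavy syllables in the domain: 2, 3. The leftmost is syllable 2 (tu:p).
Primary stress: syllable 2 → pe.ˈtu:p.lu:f.na.bi.ski.ro.li:.

2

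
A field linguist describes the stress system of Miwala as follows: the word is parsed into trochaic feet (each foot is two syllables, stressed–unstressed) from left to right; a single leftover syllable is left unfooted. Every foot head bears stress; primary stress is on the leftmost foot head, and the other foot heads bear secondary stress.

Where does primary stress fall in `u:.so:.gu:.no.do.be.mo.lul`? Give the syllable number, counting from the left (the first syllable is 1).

1

Parse left to right into trochaic (ˈσσ) feet: (ˈu:.so:) (ˈgu:.no) (ˈdo.be) (ˈmo.lul).
Foot heads (stressed positions): 1, 3, 5, 7.
End Rule Leftmost: primary stress on the leftmost head = syllable 1.
Primary stress: syllable 1 → ˈu:.so:.gu:.no.do.be.mo.lul.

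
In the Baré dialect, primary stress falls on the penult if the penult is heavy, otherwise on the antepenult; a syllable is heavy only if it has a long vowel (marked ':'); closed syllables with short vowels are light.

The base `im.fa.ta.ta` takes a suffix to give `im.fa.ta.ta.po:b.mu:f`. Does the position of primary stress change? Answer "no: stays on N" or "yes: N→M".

Base `im.fa.ta.ta` (4 syllables):
  Weights: 2 fa L, 3 ta L, 4 ta L.
  The penult (syllable 3, ta) is light, so stress falls on the antepenult (syllable 2, fa).
  → primary stress on syllable 2.
Suffixed `im.fa.ta.ta.po:b.mu:f` (6 syllables):
  Weights: 4 ta L, 5 po:b H, 6 mu:f H.
  The penult (syllable 5, po:b) is heavy, so it takes stress.
  → primary stress on syllable 5.

yes: 2→5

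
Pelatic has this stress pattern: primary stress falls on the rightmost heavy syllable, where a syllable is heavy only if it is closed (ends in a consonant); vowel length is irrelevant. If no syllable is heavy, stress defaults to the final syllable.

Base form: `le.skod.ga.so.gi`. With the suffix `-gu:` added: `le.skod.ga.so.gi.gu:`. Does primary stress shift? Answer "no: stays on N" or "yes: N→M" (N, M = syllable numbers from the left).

Base `le.skod.ga.so.gi` (5 syllables):
  Weights: 1 le L, 2 skod H, 3 ga L, 4 so L, 5 gi L.
  Heavy syllables in the domain: 2. The rightmost is syllable 2 (skod).
  → primary stress on syllable 2.
Suffixed `le.skod.ga.so.gi.gu:` (6 syllables):
  Weights: 1 le L, 2 skod H, 3 ga L, 4 so L, 5 gi L, 6 gu: L.
  Heavy syllables in the domain: 2. The rightmost is syllable 2 (skod).
  → primary stress on syllable 2.

no: stays on 2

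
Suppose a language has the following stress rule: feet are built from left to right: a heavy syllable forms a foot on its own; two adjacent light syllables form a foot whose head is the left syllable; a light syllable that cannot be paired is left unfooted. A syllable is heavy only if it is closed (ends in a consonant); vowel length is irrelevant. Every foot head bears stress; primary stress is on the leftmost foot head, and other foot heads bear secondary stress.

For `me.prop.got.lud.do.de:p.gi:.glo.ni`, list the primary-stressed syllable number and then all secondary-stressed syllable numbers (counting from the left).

Weights: 1 me L, 2 prop H, 3 got H, 4 lud H, 5 do L, 6 de:p H, 7 gi: L, 8 glo L, 9 ni L.
Parse left to right (heavy = foot alone; LL = one foot; stranded L unfooted): me (ˈprop) (ˈgot) (ˈlud) do (ˈde:p) (ˈgi:.glo) ni.
Foot heads: 2, 3, 4, 6, 7.
Primary stress on the leftmost head = syllable 2.
Secondary stress on 3, 4, 6, 7: me.ˈprop.ˌgot.ˌlud.do.ˌde:p.ˌgi:.glo.ni.

primary 2, secondary 3, 4, 6, 7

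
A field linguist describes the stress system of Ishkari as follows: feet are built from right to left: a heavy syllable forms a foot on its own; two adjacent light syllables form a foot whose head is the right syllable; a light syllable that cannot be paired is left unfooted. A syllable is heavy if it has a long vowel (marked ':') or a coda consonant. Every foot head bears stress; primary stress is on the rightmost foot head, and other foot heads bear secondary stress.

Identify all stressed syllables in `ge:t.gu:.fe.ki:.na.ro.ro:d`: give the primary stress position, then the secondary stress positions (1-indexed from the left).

primary 7, secondary 1, 2, 4, 6

Weights: 1 ge:t H, 2 gu: H, 3 fe L, 4 ki: H, 5 na L, 6 ro L, 7 ro:d H.
Parse right to left (heavy = foot alone; LL = one foot; stranded L unfooted): (ˈge:t) (ˈgu:) fe (ˈki:) (na.ˈro) (ˈro:d).
Foot heads: 1, 2, 4, 6, 7.
Primary stress on the rightmost head = syllable 7.
Secondary stress on 1, 2, 4, 6: ˌge:t.ˌgu:.fe.ˌki:.na.ˌro.ˈro:d.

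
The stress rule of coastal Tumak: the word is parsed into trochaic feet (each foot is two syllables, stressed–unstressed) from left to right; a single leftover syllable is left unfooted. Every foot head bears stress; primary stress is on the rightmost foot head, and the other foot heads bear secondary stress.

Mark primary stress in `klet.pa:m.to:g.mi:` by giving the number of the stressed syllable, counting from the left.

3

Parse left to right into trochaic (ˈσσ) feet: (ˈklet.pa:m) (ˈto:g.mi:).
Foot heads (stressed positions): 1, 3.
End Rule Rightmost: primary stress on the rightmost head = syllable 3.
Primary stress: syllable 3 → klet.pa:m.ˈto:g.mi:.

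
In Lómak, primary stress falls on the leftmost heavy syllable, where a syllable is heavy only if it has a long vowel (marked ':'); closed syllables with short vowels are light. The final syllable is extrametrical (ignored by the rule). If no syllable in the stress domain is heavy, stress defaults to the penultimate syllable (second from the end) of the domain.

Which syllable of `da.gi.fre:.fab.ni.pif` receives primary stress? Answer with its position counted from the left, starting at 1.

The final syllable (6, pif) is extrametrical; the stress domain is syllables 1–5.
Weights: 1 da L, 2 gi L, 3 fre: H, 4 fab L, 5 ni L.
Heavy syllables in the domain: 3. The leftmost is syllable 3 (fre:).
Primary stress: syllable 3 → da.gi.ˈfre:.fab.ni.pif.

3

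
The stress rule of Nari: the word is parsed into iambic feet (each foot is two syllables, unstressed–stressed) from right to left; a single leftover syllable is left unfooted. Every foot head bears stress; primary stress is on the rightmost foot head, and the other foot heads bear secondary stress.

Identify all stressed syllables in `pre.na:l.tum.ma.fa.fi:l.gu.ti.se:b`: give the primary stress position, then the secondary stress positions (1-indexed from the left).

Parse right to left into iambic (σˈσ) feet: pre (na:l.ˈtum) (ma.ˈfa) (fi:l.ˈgu) (ti.ˈse:b). Syllable 1 is left unfooted.
Foot heads (stressed positions): 3, 5, 7, 9.
End Rule Rightmost: primary stress on the rightmost head = syllable 9.
Secondary stress on 3, 5, 7: pre.na:l.ˌtum.ma.ˌfa.fi:l.ˌgu.ti.ˈse:b.

primary 9, secondary 3, 5, 7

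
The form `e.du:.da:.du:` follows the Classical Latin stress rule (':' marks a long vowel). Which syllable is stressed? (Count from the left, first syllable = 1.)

Classical Latin: stress the penult if heavy (long vowel or closed), else the antepenult.
Weights: 2 du: H, 3 da: H, 4 du: H.
The penult (syllable 3, da:) is heavy, so it takes stress.
Stress on syllable 3: e.du:.ˈda:.du:.

3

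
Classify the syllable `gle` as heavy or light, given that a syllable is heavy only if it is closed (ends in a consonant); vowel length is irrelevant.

light

`gle`: short vowel, open (no coda). Open (no coda) → light.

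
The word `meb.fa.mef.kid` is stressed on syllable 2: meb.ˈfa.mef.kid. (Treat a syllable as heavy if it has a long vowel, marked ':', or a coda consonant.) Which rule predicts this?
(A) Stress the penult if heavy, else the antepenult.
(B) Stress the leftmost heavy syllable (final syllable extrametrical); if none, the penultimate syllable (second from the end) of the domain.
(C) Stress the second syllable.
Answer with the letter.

Rule A → syllable 3 (observed: 2).
Rule B → syllable 1 (observed: 2).
Rule C → syllable 2 ✓.

C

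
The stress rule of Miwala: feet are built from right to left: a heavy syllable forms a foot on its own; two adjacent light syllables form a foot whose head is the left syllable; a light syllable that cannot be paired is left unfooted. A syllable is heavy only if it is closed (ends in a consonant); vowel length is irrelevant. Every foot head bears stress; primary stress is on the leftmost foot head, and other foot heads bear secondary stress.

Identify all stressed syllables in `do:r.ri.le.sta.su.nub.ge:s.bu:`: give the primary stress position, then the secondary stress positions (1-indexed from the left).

primary 1, secondary 2, 4, 6, 7

Weights: 1 do:r H, 2 ri L, 3 le L, 4 sta L, 5 su L, 6 nub H, 7 ge:s H, 8 bu: L.
Parse right to left (heavy = foot alone; LL = one foot; stranded L unfooted): (ˈdo:r) (ˈri.le) (ˈsta.su) (ˈnub) (ˈge:s) bu:.
Foot heads: 1, 2, 4, 6, 7.
Primary stress on the leftmost head = syllable 1.
Secondary stress on 2, 4, 6, 7: ˈdo:r.ˌri.le.ˌsta.su.ˌnub.ˌge:s.bu:.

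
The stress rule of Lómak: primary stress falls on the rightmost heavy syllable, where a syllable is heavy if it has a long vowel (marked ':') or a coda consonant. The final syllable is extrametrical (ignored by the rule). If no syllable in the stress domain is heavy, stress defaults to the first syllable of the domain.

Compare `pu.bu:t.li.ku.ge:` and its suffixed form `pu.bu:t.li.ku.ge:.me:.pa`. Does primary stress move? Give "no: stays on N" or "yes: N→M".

Base `pu.bu:t.li.ku.ge:` (5 syllables):
  The final syllable (5, ge:) is extrametrical; the stress domain is syllables 1–4.
  Weights: 1 pu L, 2 bu:t H, 3 li L, 4 ku L.
  Heavy syllables in the domain: 2. The rightmost is syllable 2 (bu:t).
  → primary stress on syllable 2.
Suffixed `pu.bu:t.li.ku.ge:.me:.pa` (7 syllables):
  The final syllable (7, pa) is extrametrical; the stress domain is syllables 1–6.
  Weights: 1 pu L, 2 bu:t H, 3 li L, 4 ku L, 5 ge: H, 6 me: H.
  Heavy syllables in the domain: 2, 5, 6. The rightmost is syllable 6 (me:).
  → primary stress on syllable 6.

yes: 2→6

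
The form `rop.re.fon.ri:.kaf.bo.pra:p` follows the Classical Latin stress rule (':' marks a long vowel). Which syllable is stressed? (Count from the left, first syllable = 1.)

Classical Latin: stress the penult if heavy (long vowel or closed), else the antepenult.
Weights: 5 kaf H, 6 bo L, 7 pra:p H.
The penult (syllable 6, bo) is light, so stress falls on the antepenult (syllable 5, kaf).
Stress on syllable 5: rop.re.fon.ri:.ˈkaf.bo.pra:p.

5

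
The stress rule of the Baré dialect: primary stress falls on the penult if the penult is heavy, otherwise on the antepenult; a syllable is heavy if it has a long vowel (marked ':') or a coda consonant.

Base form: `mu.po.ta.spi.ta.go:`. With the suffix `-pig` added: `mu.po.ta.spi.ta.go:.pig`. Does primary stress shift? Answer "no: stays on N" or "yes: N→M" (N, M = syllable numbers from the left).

yes: 4→6

Base `mu.po.ta.spi.ta.go:` (6 syllables):
  Weights: 4 spi L, 5 ta L, 6 go: H.
  The penult (syllable 5, ta) is light, so stress falls on the antepenult (syllable 4, spi).
  → primary stress on syllable 4.
Suffixed `mu.po.ta.spi.ta.go:.pig` (7 syllables):
  Weights: 5 ta L, 6 go: H, 7 pig H.
  The penult (syllable 6, go:) is heavy, so it takes stress.
  → primary stress on syllable 6.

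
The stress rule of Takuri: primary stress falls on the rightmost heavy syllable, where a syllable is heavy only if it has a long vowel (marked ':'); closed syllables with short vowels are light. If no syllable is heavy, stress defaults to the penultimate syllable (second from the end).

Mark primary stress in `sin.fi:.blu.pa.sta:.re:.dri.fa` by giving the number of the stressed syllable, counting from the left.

6

Weights: 1 sin L, 2 fi: H, 3 blu L, 4 pa L, 5 sta: H, 6 re: H, 7 dri L, 8 fa L.
Heavy syllables in the domain: 2, 5, 6. The rightmost is syllable 6 (re:).
Primary stress: syllable 6 → sin.fi:.blu.pa.sta:.ˈre:.dri.fa.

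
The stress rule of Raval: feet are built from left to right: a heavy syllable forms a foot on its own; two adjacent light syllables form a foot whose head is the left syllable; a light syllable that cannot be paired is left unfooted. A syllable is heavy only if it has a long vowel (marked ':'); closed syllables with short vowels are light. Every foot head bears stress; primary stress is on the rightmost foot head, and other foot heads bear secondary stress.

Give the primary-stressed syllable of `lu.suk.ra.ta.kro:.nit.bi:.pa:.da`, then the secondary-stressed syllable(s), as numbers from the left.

Weights: 1 lu L, 2 suk L, 3 ra L, 4 ta L, 5 kro: H, 6 nit L, 7 bi: H, 8 pa: H, 9 da L.
Parse left to right (heavy = foot alone; LL = one foot; stranded L unfooted): (ˈlu.suk) (ˈra.ta) (ˈkro:) nit (ˈbi:) (ˈpa:) da.
Foot heads: 1, 3, 5, 7, 8.
Primary stress on the rightmost head = syllable 8.
Secondary stress on 1, 3, 5, 7: ˌlu.suk.ˌra.ta.ˌkro:.nit.ˌbi:.ˈpa:.da.

primary 8, secondary 1, 3, 5, 7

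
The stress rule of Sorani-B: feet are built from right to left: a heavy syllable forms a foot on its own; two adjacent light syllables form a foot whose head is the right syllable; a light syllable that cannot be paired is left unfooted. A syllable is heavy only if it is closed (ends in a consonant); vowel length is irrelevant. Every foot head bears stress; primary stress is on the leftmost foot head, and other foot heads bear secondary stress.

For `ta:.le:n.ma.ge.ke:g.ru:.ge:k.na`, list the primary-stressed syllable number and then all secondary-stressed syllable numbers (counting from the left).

primary 2, secondary 4, 5, 7

Weights: 1 ta: L, 2 le:n H, 3 ma L, 4 ge L, 5 ke:g H, 6 ru: L, 7 ge:k H, 8 na L.
Parse right to left (heavy = foot alone; LL = one foot; stranded L unfooted): ta: (ˈle:n) (ma.ˈge) (ˈke:g) ru: (ˈge:k) na.
Foot heads: 2, 4, 5, 7.
Primary stress on the leftmost head = syllable 2.
Secondary stress on 4, 5, 7: ta:.ˈle:n.ma.ˌge.ˌke:g.ru:.ˌge:k.na.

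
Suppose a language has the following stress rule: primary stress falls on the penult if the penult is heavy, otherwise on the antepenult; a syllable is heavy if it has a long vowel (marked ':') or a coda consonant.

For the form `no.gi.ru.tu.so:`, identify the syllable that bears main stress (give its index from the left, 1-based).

Weights: 3 ru L, 4 tu L, 5 so: H.
The penult (syllable 4, tu) is light, so stress falls on the antepenult (syllable 3, ru).
Primary stress: syllable 3 → no.gi.ˈru.tu.so:.

3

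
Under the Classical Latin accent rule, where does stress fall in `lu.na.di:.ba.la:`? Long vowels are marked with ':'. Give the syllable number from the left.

3

Classical Latin: stress the penult if heavy (long vowel or closed), else the antepenult.
Weights: 3 di: H, 4 ba L, 5 la: H.
The penult (syllable 4, ba) is light, so stress falls on the antepenult (syllable 3, di:).
Stress on syllable 3: lu.na.ˈdi:.ba.la:.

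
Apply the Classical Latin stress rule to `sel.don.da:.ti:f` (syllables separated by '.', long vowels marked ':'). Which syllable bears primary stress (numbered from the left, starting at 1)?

3

Classical Latin: stress the penult if heavy (long vowel or closed), else the antepenult.
Weights: 2 don H, 3 da: H, 4 ti:f H.
The penult (syllable 3, da:) is heavy, so it takes stress.
Stress on syllable 3: sel.don.ˈda:.ti:f.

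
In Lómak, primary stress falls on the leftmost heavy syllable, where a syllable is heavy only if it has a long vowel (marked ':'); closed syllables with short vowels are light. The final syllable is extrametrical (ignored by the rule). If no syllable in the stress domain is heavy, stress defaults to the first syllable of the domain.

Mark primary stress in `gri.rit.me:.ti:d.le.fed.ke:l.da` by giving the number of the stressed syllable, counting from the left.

3

The final syllable (8, da) is extrametrical; the stress domain is syllables 1–7.
Weights: 1 gri L, 2 rit L, 3 me: H, 4 ti:d H, 5 le L, 6 fed L, 7 ke:l H.
Heavy syllables in the domain: 3, 4, 7. The leftmost is syllable 3 (me:).
Primary stress: syllable 3 → gri.rit.ˈme:.ti:d.le.fed.ke:l.da.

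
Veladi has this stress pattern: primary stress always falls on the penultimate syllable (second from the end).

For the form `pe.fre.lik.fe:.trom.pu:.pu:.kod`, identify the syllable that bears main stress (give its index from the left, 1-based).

7

The word has 8 syllables; the penultimate syllable (second from the end) is syllable 7 (pu:).
Primary stress: syllable 7 → pe.fre.lik.fe:.trom.pu:.ˈpu:.kod.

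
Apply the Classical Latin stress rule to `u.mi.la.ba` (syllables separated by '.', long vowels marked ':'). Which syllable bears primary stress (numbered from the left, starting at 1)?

2

Classical Latin: stress the penult if heavy (long vowel or closed), else the antepenult.
Weights: 2 mi L, 3 la L, 4 ba L.
The penult (syllable 3, la) is light, so stress falls on the antepenult (syllable 2, mi).
Stress on syllable 2: u.ˈmi.la.ba.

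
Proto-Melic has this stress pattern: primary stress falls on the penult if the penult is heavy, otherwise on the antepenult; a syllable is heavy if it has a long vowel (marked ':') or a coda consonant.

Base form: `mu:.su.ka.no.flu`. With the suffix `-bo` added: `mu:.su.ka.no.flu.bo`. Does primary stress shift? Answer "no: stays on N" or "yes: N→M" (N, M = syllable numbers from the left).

Base `mu:.su.ka.no.flu` (5 syllables):
  Weights: 3 ka L, 4 no L, 5 flu L.
  The penult (syllable 4, no) is light, so stress falls on the antepenult (syllable 3, ka).
  → primary stress on syllable 3.
Suffixed `mu:.su.ka.no.flu.bo` (6 syllables):
  Weights: 4 no L, 5 flu L, 6 bo L.
  The penult (syllable 5, flu) is light, so stress falls on the antepenult (syllable 4, no).
  → primary stress on syllable 4.

yes: 3→4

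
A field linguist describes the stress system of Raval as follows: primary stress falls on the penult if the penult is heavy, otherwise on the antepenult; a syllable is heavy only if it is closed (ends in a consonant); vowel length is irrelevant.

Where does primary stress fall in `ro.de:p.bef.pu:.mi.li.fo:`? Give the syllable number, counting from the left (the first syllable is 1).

Weights: 5 mi L, 6 li L, 7 fo: L.
The penult (syllable 6, li) is light, so stress falls on the antepenult (syllable 5, mi).
Primary stress: syllable 5 → ro.de:p.bef.pu:.ˈmi.li.fo:.

5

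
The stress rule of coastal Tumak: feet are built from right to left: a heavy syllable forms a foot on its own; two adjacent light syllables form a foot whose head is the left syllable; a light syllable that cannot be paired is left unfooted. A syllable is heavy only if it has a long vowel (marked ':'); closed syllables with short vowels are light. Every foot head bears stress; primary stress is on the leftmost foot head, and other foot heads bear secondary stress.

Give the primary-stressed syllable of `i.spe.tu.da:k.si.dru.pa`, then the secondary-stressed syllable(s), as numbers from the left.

primary 2, secondary 4, 6

Weights: 1 i L, 2 spe L, 3 tu L, 4 da:k H, 5 si L, 6 dru L, 7 pa L.
Parse right to left (heavy = foot alone; LL = one foot; stranded L unfooted): i (ˈspe.tu) (ˈda:k) si (ˈdru.pa).
Foot heads: 2, 4, 6.
Primary stress on the leftmost head = syllable 2.
Secondary stress on 4, 6: i.ˈspe.tu.ˌda:k.si.ˌdru.pa.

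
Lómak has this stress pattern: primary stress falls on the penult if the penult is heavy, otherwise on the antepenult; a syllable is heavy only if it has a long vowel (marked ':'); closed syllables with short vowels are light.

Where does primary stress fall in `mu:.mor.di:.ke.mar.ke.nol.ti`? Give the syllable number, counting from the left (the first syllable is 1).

6

Weights: 6 ke L, 7 nol L, 8 ti L.
The penult (syllable 7, nol) is light, so stress falls on the antepenult (syllable 6, ke).
Primary stress: syllable 6 → mu:.mor.di:.ke.mar.ˈke.nol.ti.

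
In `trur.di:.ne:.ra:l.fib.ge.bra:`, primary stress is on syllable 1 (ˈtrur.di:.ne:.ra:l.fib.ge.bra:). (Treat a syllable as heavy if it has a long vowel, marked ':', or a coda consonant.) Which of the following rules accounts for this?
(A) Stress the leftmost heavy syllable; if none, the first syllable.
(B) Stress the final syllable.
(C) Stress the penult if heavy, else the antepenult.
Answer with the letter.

Rule A → syllable 1 ✓.
Rule B → syllable 7 (observed: 1).
Rule C → syllable 5 (observed: 1).

A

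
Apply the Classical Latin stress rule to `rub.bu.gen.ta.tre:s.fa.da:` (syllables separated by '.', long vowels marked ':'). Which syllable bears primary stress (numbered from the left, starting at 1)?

Classical Latin: stress the penult if heavy (long vowel or closed), else the antepenult.
Weights: 5 tre:s H, 6 fa L, 7 da: H.
The penult (syllable 6, fa) is light, so stress falls on the antepenult (syllable 5, tre:s).
Stress on syllable 5: rub.bu.gen.ta.ˈtre:s.fa.da:.

5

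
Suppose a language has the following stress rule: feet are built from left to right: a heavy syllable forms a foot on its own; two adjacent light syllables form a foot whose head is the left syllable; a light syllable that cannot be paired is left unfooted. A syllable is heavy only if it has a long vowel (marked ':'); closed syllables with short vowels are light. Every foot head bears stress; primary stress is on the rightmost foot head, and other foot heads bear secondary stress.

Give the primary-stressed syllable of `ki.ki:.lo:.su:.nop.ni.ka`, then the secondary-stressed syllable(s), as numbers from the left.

Weights: 1 ki L, 2 ki: H, 3 lo: H, 4 su: H, 5 nop L, 6 ni L, 7 ka L.
Parse left to right (heavy = foot alone; LL = one foot; stranded L unfooted): ki (ˈki:) (ˈlo:) (ˈsu:) (ˈnop.ni) ka.
Foot heads: 2, 3, 4, 5.
Primary stress on the rightmost head = syllable 5.
Secondary stress on 2, 3, 4: ki.ˌki:.ˌlo:.ˌsu:.ˈnop.ni.ka.

primary 5, secondary 2, 3, 4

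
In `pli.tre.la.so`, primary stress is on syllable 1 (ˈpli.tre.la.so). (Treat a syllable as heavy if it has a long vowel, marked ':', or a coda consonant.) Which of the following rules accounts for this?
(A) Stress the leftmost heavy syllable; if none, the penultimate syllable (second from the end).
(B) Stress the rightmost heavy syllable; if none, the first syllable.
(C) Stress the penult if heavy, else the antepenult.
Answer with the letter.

B

Rule A → syllable 3 (observed: 1).
Rule B → syllable 1 ✓.
Rule C → syllable 2 (observed: 1).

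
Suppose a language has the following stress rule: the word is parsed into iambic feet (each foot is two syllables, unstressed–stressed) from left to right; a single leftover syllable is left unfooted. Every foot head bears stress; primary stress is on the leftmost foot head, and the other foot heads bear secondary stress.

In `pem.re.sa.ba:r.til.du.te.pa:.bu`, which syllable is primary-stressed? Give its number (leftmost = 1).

Parse left to right into iambic (σˈσ) feet: (pem.ˈre) (sa.ˈba:r) (til.ˈdu) (te.ˈpa:) bu. Syllable 9 is left unfooted.
Foot heads (stressed positions): 2, 4, 6, 8.
End Rule Leftmost: primary stress on the leftmost head = syllable 2.
Primary stress: syllable 2 → pem.ˈre.sa.ba:r.til.du.te.pa:.bu.

2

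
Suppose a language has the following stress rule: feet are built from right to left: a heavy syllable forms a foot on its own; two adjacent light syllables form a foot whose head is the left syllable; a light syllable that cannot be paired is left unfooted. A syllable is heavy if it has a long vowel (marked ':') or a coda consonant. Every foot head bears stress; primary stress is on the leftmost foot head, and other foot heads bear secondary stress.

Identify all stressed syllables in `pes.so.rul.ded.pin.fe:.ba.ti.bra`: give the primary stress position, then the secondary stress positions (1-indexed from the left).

primary 1, secondary 3, 4, 5, 6, 8

Weights: 1 pes H, 2 so L, 3 rul H, 4 ded H, 5 pin H, 6 fe: H, 7 ba L, 8 ti L, 9 bra L.
Parse right to left (heavy = foot alone; LL = one foot; stranded L unfooted): (ˈpes) so (ˈrul) (ˈded) (ˈpin) (ˈfe:) ba (ˈti.bra).
Foot heads: 1, 3, 4, 5, 6, 8.
Primary stress on the leftmost head = syllable 1.
Secondary stress on 3, 4, 5, 6, 8: ˈpes.so.ˌrul.ˌded.ˌpin.ˌfe:.ba.ˌti.bra.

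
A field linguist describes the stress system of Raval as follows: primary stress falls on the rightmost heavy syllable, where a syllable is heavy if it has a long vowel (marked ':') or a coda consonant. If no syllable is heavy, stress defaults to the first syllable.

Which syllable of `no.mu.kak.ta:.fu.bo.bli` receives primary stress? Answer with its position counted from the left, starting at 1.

Weights: 1 no L, 2 mu L, 3 kak H, 4 ta: H, 5 fu L, 6 bo L, 7 bli L.
Heavy syllables in the domain: 3, 4. The rightmost is syllable 4 (ta:).
Primary stress: syllable 4 → no.mu.kak.ˈta:.fu.bo.bli.

4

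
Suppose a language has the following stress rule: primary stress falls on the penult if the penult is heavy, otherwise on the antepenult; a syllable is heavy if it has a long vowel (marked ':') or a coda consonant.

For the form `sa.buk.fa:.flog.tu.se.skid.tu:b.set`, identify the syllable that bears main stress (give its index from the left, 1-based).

8

Weights: 7 skid H, 8 tu:b H, 9 set H.
The penult (syllable 8, tu:b) is heavy, so it takes stress.
Primary stress: syllable 8 → sa.buk.fa:.flog.tu.se.skid.ˈtu:b.set.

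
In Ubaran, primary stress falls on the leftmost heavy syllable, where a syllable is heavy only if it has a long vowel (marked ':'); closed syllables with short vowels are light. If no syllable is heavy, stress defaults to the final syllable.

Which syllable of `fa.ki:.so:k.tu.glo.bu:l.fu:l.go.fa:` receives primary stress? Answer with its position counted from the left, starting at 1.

2

Weights: 1 fa L, 2 ki: H, 3 so:k H, 4 tu L, 5 glo L, 6 bu:l H, 7 fu:l H, 8 go L, 9 fa: H.
Heavy syllables in the domain: 2, 3, 6, 7, 9. The leftmost is syllable 2 (ki:).
Primary stress: syllable 2 → fa.ˈki:.so:k.tu.glo.bu:l.fu:l.go.fa:.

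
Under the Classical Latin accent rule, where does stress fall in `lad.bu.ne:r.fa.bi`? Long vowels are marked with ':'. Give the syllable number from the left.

Classical Latin: stress the penult if heavy (long vowel or closed), else the antepenult.
Weights: 3 ne:r H, 4 fa L, 5 bi L.
The penult (syllable 4, fa) is light, so stress falls on the antepenult (syllable 3, ne:r).
Stress on syllable 3: lad.bu.ˈne:r.fa.bi.

3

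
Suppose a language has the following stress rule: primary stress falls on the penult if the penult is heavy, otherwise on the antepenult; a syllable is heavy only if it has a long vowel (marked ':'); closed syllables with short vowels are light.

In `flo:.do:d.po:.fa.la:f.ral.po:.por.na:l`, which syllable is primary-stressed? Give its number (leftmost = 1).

Weights: 7 po: H, 8 por L, 9 na:l H.
The penult (syllable 8, por) is light, so stress falls on the antepenult (syllable 7, po:).
Primary stress: syllable 7 → flo:.do:d.po:.fa.la:f.ral.ˈpo:.por.na:l.

7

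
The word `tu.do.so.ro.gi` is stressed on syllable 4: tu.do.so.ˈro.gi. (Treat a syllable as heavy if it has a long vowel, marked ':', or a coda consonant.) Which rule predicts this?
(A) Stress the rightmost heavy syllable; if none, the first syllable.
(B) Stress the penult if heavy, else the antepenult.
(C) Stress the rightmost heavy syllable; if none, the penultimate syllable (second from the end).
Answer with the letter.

C

Rule A → syllable 1 (observed: 4).
Rule B → syllable 3 (observed: 4).
Rule C → syllable 4 ✓.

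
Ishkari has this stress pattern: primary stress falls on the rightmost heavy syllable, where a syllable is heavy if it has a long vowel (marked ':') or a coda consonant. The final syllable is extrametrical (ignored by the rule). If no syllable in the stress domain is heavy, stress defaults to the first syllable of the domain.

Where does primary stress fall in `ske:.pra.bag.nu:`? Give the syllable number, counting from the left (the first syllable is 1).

3

The final syllable (4, nu:) is extrametrical; the stress domain is syllables 1–3.
Weights: 1 ske: H, 2 pra L, 3 bag H.
Heavy syllables in the domain: 1, 3. The rightmost is syllable 3 (bag).
Primary stress: syllable 3 → ske:.pra.ˈbag.nu:.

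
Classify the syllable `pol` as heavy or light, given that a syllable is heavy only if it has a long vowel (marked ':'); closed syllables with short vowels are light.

light

`pol`: short vowel, closed (coda /l/). Short vowel → light.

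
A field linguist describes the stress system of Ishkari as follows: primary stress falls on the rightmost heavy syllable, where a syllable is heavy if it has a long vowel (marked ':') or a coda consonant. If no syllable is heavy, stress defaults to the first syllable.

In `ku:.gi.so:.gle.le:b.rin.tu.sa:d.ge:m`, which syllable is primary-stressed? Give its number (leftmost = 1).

Weights: 1 ku: H, 2 gi L, 3 so: H, 4 gle L, 5 le:b H, 6 rin H, 7 tu L, 8 sa:d H, 9 ge:m H.
Heavy syllables in the domain: 1, 3, 5, 6, 8, 9. The rightmost is syllable 9 (ge:m).
Primary stress: syllable 9 → ku:.gi.so:.gle.le:b.rin.tu.sa:d.ˈge:m.

9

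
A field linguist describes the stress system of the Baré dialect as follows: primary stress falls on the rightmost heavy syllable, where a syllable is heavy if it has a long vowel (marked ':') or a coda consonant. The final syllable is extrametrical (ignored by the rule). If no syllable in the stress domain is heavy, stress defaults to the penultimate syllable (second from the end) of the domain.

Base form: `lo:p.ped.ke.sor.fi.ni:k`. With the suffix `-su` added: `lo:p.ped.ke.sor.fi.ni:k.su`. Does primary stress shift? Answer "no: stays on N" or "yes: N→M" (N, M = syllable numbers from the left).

yes: 4→6

Base `lo:p.ped.ke.sor.fi.ni:k` (6 syllables):
  The final syllable (6, ni:k) is extrametrical; the stress domain is syllables 1–5.
  Weights: 1 lo:p H, 2 ped H, 3 ke L, 4 sor H, 5 fi L.
  Heavy syllables in the domain: 1, 2, 4. The rightmost is syllable 4 (sor).
  → primary stress on syllable 4.
Suffixed `lo:p.ped.ke.sor.fi.ni:k.su` (7 syllables):
  The final syllable (7, su) is extrametrical; the stress domain is syllables 1–6.
  Weights: 1 lo:p H, 2 ped H, 3 ke L, 4 sor H, 5 fi L, 6 ni:k H.
  Heavy syllables in the domain: 1, 2, 4, 6. The rightmost is syllable 6 (ni:k).
  → primary stress on syllable 6.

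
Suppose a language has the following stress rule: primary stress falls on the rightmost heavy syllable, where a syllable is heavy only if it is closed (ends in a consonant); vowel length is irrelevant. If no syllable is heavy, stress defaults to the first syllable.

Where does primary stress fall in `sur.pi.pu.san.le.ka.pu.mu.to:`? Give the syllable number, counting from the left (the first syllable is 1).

Weights: 1 sur H, 2 pi L, 3 pu L, 4 san H, 5 le L, 6 ka L, 7 pu L, 8 mu L, 9 to: L.
Heavy syllables in the domain: 1, 4. The rightmost is syllable 4 (san).
Primary stress: syllable 4 → sur.pi.pu.ˈsan.le.ka.pu.mu.to:.

4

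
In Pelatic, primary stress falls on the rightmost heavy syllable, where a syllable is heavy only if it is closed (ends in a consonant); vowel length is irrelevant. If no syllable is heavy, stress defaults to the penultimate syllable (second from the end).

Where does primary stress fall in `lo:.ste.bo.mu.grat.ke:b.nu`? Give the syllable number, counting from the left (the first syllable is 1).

Weights: 1 lo: L, 2 ste L, 3 bo L, 4 mu L, 5 grat H, 6 ke:b H, 7 nu L.
Heavy syllables in the domain: 5, 6. The rightmost is syllable 6 (ke:b).
Primary stress: syllable 6 → lo:.ste.bo.mu.grat.ˈke:b.nu.

6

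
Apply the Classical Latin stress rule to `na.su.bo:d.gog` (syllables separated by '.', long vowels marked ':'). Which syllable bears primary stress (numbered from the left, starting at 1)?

3

Classical Latin: stress the penult if heavy (long vowel or closed), else the antepenult.
Weights: 2 su L, 3 bo:d H, 4 gog H.
The penult (syllable 3, bo:d) is heavy, so it takes stress.
Stress on syllable 3: na.su.ˈbo:d.gog.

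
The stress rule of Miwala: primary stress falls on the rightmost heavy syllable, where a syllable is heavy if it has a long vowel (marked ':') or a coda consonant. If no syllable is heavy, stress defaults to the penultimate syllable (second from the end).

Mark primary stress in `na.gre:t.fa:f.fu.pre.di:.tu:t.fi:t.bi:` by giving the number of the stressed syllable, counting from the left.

9

Weights: 1 na L, 2 gre:t H, 3 fa:f H, 4 fu L, 5 pre L, 6 di: H, 7 tu:t H, 8 fi:t H, 9 bi: H.
Heavy syllables in the domain: 2, 3, 6, 7, 8, 9. The rightmost is syllable 9 (bi:).
Primary stress: syllable 9 → na.gre:t.fa:f.fu.pre.di:.tu:t.fi:t.ˈbi:.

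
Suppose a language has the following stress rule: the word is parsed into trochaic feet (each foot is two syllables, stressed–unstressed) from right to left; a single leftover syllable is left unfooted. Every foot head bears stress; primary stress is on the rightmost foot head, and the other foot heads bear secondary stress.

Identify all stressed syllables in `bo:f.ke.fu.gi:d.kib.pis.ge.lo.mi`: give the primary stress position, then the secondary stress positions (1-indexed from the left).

primary 8, secondary 2, 4, 6

Parse right to left into trochaic (ˈσσ) feet: bo:f (ˈke.fu) (ˈgi:d.kib) (ˈpis.ge) (ˈlo.mi). Syllable 1 is left unfooted.
Foot heads (stressed positions): 2, 4, 6, 8.
End Rule Rightmost: primary stress on the rightmost head = syllable 8.
Secondary stress on 2, 4, 6: bo:f.ˌke.fu.ˌgi:d.kib.ˌpis.ge.ˈlo.mi.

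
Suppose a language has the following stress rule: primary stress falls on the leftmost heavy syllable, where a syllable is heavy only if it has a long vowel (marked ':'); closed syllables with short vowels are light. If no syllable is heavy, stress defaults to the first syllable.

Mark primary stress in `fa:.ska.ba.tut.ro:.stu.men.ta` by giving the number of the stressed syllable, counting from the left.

Weights: 1 fa: H, 2 ska L, 3 ba L, 4 tut L, 5 ro: H, 6 stu L, 7 men L, 8 ta L.
Heavy syllables in the domain: 1, 5. The leftmost is syllable 1 (fa:).
Primary stress: syllable 1 → ˈfa:.ska.ba.tut.ro:.stu.men.ta.

1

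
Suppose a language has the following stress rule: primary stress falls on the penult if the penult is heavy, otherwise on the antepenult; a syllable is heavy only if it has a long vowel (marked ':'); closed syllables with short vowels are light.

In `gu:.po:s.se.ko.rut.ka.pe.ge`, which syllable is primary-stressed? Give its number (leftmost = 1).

Weights: 6 ka L, 7 pe L, 8 ge L.
The penult (syllable 7, pe) is light, so stress falls on the antepenult (syllable 6, ka).
Primary stress: syllable 6 → gu:.po:s.se.ko.rut.ˈka.pe.ge.

6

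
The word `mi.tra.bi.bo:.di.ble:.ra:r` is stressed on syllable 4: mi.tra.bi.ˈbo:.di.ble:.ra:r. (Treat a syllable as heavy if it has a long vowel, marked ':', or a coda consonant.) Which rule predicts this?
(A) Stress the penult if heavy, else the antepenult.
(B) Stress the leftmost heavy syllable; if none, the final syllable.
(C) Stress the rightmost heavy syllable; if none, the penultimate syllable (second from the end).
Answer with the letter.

B

Rule A → syllable 6 (observed: 4).
Rule B → syllable 4 ✓.
Rule C → syllable 7 (observed: 4).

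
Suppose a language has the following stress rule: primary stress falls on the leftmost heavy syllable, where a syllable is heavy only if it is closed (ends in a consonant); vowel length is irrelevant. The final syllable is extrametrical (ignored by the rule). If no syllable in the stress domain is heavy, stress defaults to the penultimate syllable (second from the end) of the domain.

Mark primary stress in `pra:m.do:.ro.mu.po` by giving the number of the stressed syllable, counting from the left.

The final syllable (5, po) is extrametrical; the stress domain is syllables 1–4.
Weights: 1 pra:m H, 2 do: L, 3 ro L, 4 mu L.
Heavy syllables in the domain: 1. The leftmost is syllable 1 (pra:m).
Primary stress: syllable 1 → ˈpra:m.do:.ro.mu.po.

1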